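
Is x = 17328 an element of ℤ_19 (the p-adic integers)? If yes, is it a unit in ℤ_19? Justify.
x ∈ ℤ_19 but not a unit; v_19(x) = 2 > 0

ℤ_19 = {x ∈ ℚ_19 : v_19(x) ≥ 0} and ℤ_19^× = {x ∈ ℤ_19 : v_19(x) = 0}. Here v_19(17328) = v_19(num) − v_19(den) = 2; compare against these criteria.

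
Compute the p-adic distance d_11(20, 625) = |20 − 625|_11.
d_11(20, 625) = 1/121

Step 1 — x − y = 20 − 625 = -605. Step 2 — v_11(-605) = 2 (factor: -605 = −(11^2 · 5); the sign does not affect v_p). Step 3 — |x − y|_11 = 11^{-2} = 1/121.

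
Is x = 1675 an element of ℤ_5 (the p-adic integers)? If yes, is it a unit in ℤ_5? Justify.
x ∈ ℤ_5 but not a unit; v_5(x) = 2 > 0

ℤ_5 = {x ∈ ℚ_5 : v_5(x) ≥ 0} and ℤ_5^× = {x ∈ ℤ_5 : v_5(x) = 0}. Here v_5(1675) = v_5(num) − v_5(den) = 2; compare against these criteria.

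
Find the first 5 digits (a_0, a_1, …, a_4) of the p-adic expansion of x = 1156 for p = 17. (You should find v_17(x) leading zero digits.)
(a_0, …, a_4) = (0, 0, 4, 0, 0)

v_17(1156) = 2, so a_0 = ... = a_1 = 0. Factor out: x = 17^2 · u with u = 4 a unit in ℤ_17. Expand u iteratively via a_{v+i} = u_i mod 17, u_{i+1} = (u_i − a_{v+i})/17:
  u_0 = 4;  a_2 = 4;  u_1 = (u_0 − 4)/17 = 0
  u_1 = 0;  a_3 = 0;  u_2 = (u_1 − 0)/17 = 0
  u_2 = 0;  a_4 = 0;  u_3 = (u_2 − 0)/17 = 0
Digits: (0, 0, 4, 0, 0).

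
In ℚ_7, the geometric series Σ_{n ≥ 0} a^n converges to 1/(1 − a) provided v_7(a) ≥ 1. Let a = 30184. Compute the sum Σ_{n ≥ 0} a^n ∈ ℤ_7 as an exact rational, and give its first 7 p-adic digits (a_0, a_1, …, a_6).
Σ a^n = 1/(1 − a) = -1/30183;  first 7 digits = (1, 0, 0, 4, 5, 1, 2)

v_7(a) = 3 ≥ 1, so the series converges in ℤ_7 to 1/(1 − a) = 1/(1 − 30184) = -1/30183. Expand this rational in ℤ_7: compute digits iteratively via d_i = x_i mod 7, x_{i+1} = (x_i − d_i)/7. The first 7 digits are (1, 0, 0, 4, 5, 1, 2).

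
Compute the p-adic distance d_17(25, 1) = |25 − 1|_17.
d_17(25, 1) = 1

Step 1 — x − y = 25 − 1 = 24. Step 2 — v_17(24) = 0 (factor: 24 = (17^0 · 24); the sign does not affect v_p). Step 3 — |x − y|_17 = 17^{0} = 1.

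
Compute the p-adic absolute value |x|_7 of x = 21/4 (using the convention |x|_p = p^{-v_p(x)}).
|21/4|_7 = 1/7

Step 1 — compute v_7(x) by factoring powers of 7 out of the numerator and denominator: v_7(21/4) = 1. Step 2 — apply |x|_p = p^{-v_p(x)} = 7^{-1} = 1/7.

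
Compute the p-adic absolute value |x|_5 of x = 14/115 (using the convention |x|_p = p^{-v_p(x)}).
|14/115|_5 = 5

Step 1 — compute v_5(x) by factoring powers of 5 out of the numerator and denominator: v_5(14/115) = -1. Step 2 — apply |x|_p = p^{-v_p(x)} = 5^{1} = 5.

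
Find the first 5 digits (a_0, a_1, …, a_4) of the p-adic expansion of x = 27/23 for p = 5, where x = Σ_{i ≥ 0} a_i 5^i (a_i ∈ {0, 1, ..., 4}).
(a_0, …, a_4) = (4, 4, 3, 4, 1)

v_5(27/23) = 0 (numerator and denominator both coprime to 5), so x ∈ ℤ_5^×. Compute digits iteratively via a_i = x_i mod 5, x_{i+1} = (x_i − a_i)/5, with x_0 = x:
  x_0 = 27/23;  a_0 = 4;  x_1 = (x_0 − 4)/5 = -13/23
  x_1 = -13/23;  a_1 = 4;  x_2 = (x_1 − 4)/5 = -21/23
  x_2 = -21/23;  a_2 = 3;  x_3 = (x_2 − 3)/5 = -18/23
  x_3 = -18/23;  a_3 = 4;  x_4 = (x_3 − 4)/5 = -22/23
  x_4 = -22/23;  a_4 = 1;  x_5 = (x_4 − 1)/5 = -9/23
Digits: (4, 4, 3, 4, 1).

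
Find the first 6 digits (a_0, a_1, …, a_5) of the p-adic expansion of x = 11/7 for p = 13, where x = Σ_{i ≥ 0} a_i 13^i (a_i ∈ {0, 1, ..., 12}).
(a_0, …, a_5) = (9, 5, 7, 5, 7, 5)

v_13(11/7) = 0 (numerator and denominator both coprime to 13), so x ∈ ℤ_13^×. Compute digits iteratively via a_i = x_i mod 13, x_{i+1} = (x_i − a_i)/13, with x_0 = x:
  x_0 = 11/7;  a_0 = 9;  x_1 = (x_0 − 9)/13 = -4/7
  x_1 = -4/7;  a_1 = 5;  x_2 = (x_1 − 5)/13 = -3/7
  x_2 = -3/7;  a_2 = 7;  x_3 = (x_2 − 7)/13 = -4/7
  x_3 = -4/7;  a_3 = 5;  x_4 = (x_3 − 5)/13 = -3/7
  x_4 = -3/7;  a_4 = 7;  x_5 = (x_4 − 7)/13 = -4/7
  x_5 = -4/7;  a_5 = 5;  x_6 = (x_5 − 5)/13 = -3/7
Digits: (9, 5, 7, 5, 7, 5).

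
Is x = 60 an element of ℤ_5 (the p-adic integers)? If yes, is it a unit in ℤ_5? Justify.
x ∈ ℤ_5 but not a unit; v_5(x) = 1 > 0

ℤ_5 = {x ∈ ℚ_5 : v_5(x) ≥ 0} and ℤ_5^× = {x ∈ ℤ_5 : v_5(x) = 0}. Here v_5(60) = v_5(num) − v_5(den) = 1; compare against these criteria.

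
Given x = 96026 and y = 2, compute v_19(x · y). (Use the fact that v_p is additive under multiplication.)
v_19(192052) = 3

v_p(x) = 3 (factor: 96026 = 19^3 · 14); v_p(y) = 0 (factor: 2 = 19^0 · 2). Additivity: v_p(xy) = v_p(x) + v_p(y) = 3 + 0 = 3. (Direct check: xy = 192052 = 19^3 · (28).)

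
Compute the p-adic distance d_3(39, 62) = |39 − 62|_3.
d_3(39, 62) = 1

Step 1 — x − y = 39 − 62 = -23. Step 2 — v_3(-23) = 0 (factor: -23 = −(3^0 · 23); the sign does not affect v_p). Step 3 — |x − y|_3 = 3^{0} = 1.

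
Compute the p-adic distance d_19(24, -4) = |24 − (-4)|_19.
d_19(24, -4) = 1

Step 1 — x − y = 24 − (-4) = 28. Step 2 — v_19(28) = 0 (factor: 28 = (19^0 · 28); the sign does not affect v_p). Step 3 — |x − y|_19 = 19^{0} = 1.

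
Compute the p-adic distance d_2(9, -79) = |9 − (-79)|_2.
d_2(9, -79) = 1/8

Step 1 — x − y = 9 − (-79) = 88. Step 2 — v_2(88) = 3 (factor: 88 = (2^3 · 11); the sign does not affect v_p). Step 3 — |x − y|_2 = 2^{-3} = 1/8.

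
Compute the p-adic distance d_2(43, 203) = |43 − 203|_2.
d_2(43, 203) = 1/32

Step 1 — x − y = 43 − 203 = -160. Step 2 — v_2(-160) = 5 (factor: -160 = −(2^5 · 5); the sign does not affect v_p). Step 3 — |x − y|_2 = 2^{-5} = 1/32.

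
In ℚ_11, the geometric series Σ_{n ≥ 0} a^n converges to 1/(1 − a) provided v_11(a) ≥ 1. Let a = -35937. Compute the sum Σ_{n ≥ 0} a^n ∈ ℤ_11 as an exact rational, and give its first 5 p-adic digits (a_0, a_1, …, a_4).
Σ a^n = 1/(1 − a) = 1/35938;  first 5 digits = (1, 0, 0, 6, 8)

v_11(a) = 3 ≥ 1, so the series converges in ℤ_11 to 1/(1 − a) = 1/(1 − (-35937)) = 1/35938. Expand this rational in ℤ_11: compute digits iteratively via d_i = x_i mod 11, x_{i+1} = (x_i − d_i)/11. The first 5 digits are (1, 0, 0, 6, 8).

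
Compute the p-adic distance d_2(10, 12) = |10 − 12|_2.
d_2(10, 12) = 1/2

Step 1 — x − y = 10 − 12 = -2. Step 2 — v_2(-2) = 1 (factor: -2 = −(2^1 · 1); the sign does not affect v_p). Step 3 — |x − y|_2 = 2^{-1} = 1/2.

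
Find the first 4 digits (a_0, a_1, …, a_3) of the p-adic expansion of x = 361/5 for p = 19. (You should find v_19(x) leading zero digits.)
(a_0, …, a_3) = (0, 0, 4, 15)

v_19(361/5) = 2, so a_0 = ... = a_1 = 0. Factor out: x = 19^2 · u with u = 1/5 a unit in ℤ_19. Expand u iteratively via a_{v+i} = u_i mod 19, u_{i+1} = (u_i − a_{v+i})/19:
  u_0 = 1/5;  a_2 = 4;  u_1 = (u_0 − 4)/19 = -1/5
  u_1 = -1/5;  a_3 = 15;  u_2 = (u_1 − 15)/19 = -4/5
Digits: (0, 0, 4, 15).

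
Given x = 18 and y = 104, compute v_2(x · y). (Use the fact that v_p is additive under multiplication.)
v_2(1872) = 4

v_p(x) = 1 (factor: 18 = 2^1 · 9); v_p(y) = 3 (factor: 104 = 2^3 · 13). Additivity: v_p(xy) = v_p(x) + v_p(y) = 1 + 3 = 4. (Direct check: xy = 1872 = 2^4 · (117).)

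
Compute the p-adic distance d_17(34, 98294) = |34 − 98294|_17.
d_17(34, 98294) = 1/4913

Step 1 — x − y = 34 − 98294 = -98260. Step 2 — v_17(-98260) = 3 (factor: -98260 = −(17^3 · 20); the sign does not affect v_p). Step 3 — |x − y|_17 = 17^{-3} = 1/4913.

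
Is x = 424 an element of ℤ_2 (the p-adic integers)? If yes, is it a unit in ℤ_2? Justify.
x ∈ ℤ_2 but not a unit; v_2(x) = 3 > 0

ℤ_2 = {x ∈ ℚ_2 : v_2(x) ≥ 0} and ℤ_2^× = {x ∈ ℤ_2 : v_2(x) = 0}. Here v_2(424) = v_2(num) − v_2(den) = 3; compare against these criteria.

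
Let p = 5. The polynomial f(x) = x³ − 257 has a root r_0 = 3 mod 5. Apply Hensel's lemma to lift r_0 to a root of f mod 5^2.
r_1 = 18 (mod 25)

Hensel: r_{i+1} = r_i − f(r_i)/f′(r_i) mod 5^{i+2}, where f′(x) = 3x². Iterate:
  r_0 = 3 (mod 5)
  r_1 = 18 (mod 25)
Final: r = 18 with f(r) ≡ 0 mod 5^2.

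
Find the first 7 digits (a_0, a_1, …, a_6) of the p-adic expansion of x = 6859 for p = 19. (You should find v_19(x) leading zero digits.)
(a_0, …, a_6) = (0, 0, 0, 1, 0, 0, 0)

v_19(6859) = 3, so a_0 = ... = a_2 = 0. Factor out: x = 19^3 · u with u = 1 a unit in ℤ_19. Expand u iteratively via a_{v+i} = u_i mod 19, u_{i+1} = (u_i − a_{v+i})/19:
  u_0 = 1;  a_3 = 1;  u_1 = (u_0 − 1)/19 = 0
  u_1 = 0;  a_4 = 0;  u_2 = (u_1 − 0)/19 = 0
  u_2 = 0;  a_5 = 0;  u_3 = (u_2 − 0)/19 = 0
  u_3 = 0;  a_6 = 0;  u_4 = (u_3 − 0)/19 = 0
Digits: (0, 0, 0, 1, 0, 0, 0).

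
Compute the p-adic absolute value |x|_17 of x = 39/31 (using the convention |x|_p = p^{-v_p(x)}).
|39/31|_17 = 1

Step 1 — compute v_17(x) by factoring powers of 17 out of the numerator and denominator: v_17(39/31) = 0. Step 2 — apply |x|_p = p^{-v_p(x)} = 17^{0} = 1.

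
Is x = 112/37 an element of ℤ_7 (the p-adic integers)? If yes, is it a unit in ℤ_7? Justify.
x ∈ ℤ_7 but not a unit; v_7(x) = 1 > 0

ℤ_7 = {x ∈ ℚ_7 : v_7(x) ≥ 0} and ℤ_7^× = {x ∈ ℤ_7 : v_7(x) = 0}. Here v_7(112/37) = v_7(num) − v_7(den) = 1; compare against these criteria.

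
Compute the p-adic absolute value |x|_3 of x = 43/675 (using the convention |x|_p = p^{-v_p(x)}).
|43/675|_3 = 27

Step 1 — compute v_3(x) by factoring powers of 3 out of the numerator and denominator: v_3(43/675) = -3. Step 2 — apply |x|_p = p^{-v_p(x)} = 3^{3} = 27.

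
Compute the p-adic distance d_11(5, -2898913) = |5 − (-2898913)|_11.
d_11(5, -2898913) = 1/161051

Step 1 — x − y = 5 − (-2898913) = 2898918. Step 2 — v_11(2898918) = 5 (factor: 2898918 = (11^5 · 18); the sign does not affect v_p). Step 3 — |x − y|_11 = 11^{-5} = 1/161051.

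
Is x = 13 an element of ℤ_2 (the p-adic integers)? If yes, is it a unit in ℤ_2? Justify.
x ∈ ℤ_2^× (unit); v_2(x) = 0

ℤ_2 = {x ∈ ℚ_2 : v_2(x) ≥ 0} and ℤ_2^× = {x ∈ ℤ_2 : v_2(x) = 0}. Here v_2(13) = v_2(num) − v_2(den) = 0; compare against these criteria.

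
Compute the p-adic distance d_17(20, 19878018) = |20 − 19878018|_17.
d_17(20, 19878018) = 1/1419857

Step 1 — x − y = 20 − 19878018 = -19877998. Step 2 — v_17(-19877998) = 5 (factor: -19877998 = −(17^5 · 14); the sign does not affect v_p). Step 3 — |x − y|_17 = 17^{-5} = 1/1419857.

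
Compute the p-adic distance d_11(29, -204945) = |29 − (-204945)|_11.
d_11(29, -204945) = 1/14641

Step 1 — x − y = 29 − (-204945) = 204974. Step 2 — v_11(204974) = 4 (factor: 204974 = (11^4 · 14); the sign does not affect v_p). Step 3 — |x − y|_11 = 11^{-4} = 1/14641.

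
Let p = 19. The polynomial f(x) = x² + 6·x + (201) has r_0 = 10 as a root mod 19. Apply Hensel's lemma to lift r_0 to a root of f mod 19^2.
r_1 = 10 (mod 361)

Hensel: r_{i+1} = r_i − f(r_i)·(f′(r_i))^{-1} mod 19^{i+2}, f′(x) = 2x + 6. Iterate:
  r_0 = 10 (mod 19)
  r_1 = 10 (mod 361)
Final: r = 10 satisfies f(r) ≡ 0 mod 19^2.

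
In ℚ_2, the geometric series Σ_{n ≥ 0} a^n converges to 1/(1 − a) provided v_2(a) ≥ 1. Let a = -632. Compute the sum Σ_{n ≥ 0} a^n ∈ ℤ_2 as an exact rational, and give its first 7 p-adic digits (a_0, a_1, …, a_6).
Σ a^n = 1/(1 − a) = 1/633;  first 7 digits = (1, 0, 0, 1, 0, 0, 1)

v_2(a) = 3 ≥ 1, so the series converges in ℤ_2 to 1/(1 − a) = 1/(1 − (-632)) = 1/633. Expand this rational in ℤ_2: compute digits iteratively via d_i = x_i mod 2, x_{i+1} = (x_i − d_i)/2. The first 7 digits are (1, 0, 0, 1, 0, 0, 1).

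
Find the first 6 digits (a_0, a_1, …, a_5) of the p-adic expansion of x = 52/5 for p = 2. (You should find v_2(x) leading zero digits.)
(a_0, …, a_5) = (0, 0, 1, 0, 0, 1)

v_2(52/5) = 2, so a_0 = ... = a_1 = 0. Factor out: x = 2^2 · u with u = 13/5 a unit in ℤ_2. Expand u iteratively via a_{v+i} = u_i mod 2, u_{i+1} = (u_i − a_{v+i})/2:
  u_0 = 13/5;  a_2 = 1;  u_1 = (u_0 − 1)/2 = 4/5
  u_1 = 4/5;  a_3 = 0;  u_2 = (u_1 − 0)/2 = 2/5
  u_2 = 2/5;  a_4 = 0;  u_3 = (u_2 − 0)/2 = 1/5
  u_3 = 1/5;  a_5 = 1;  u_4 = (u_3 − 1)/2 = -2/5
Digits: (0, 0, 1, 0, 0, 1).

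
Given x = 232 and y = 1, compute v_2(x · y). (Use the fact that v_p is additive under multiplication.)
v_2(232) = 3

v_p(x) = 3 (factor: 232 = 2^3 · 29); v_p(y) = 0 (factor: 1 = 2^0 · 1). Additivity: v_p(xy) = v_p(x) + v_p(y) = 3 + 0 = 3. (Direct check: xy = 232 = 2^3 · (29).)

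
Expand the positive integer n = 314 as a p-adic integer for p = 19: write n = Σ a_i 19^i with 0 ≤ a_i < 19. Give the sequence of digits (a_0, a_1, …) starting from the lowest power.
(a_0, a_1, …) = (10, 16)

Repeated division by 19 gives the digits low-to-high: 314 = 10 + 16·19^1. Digit sequence: (10, 16).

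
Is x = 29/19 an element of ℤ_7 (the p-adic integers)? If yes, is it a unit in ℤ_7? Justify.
x ∈ ℤ_7^× (unit); v_7(x) = 0

ℤ_7 = {x ∈ ℚ_7 : v_7(x) ≥ 0} and ℤ_7^× = {x ∈ ℤ_7 : v_7(x) = 0}. Here v_7(29/19) = v_7(num) − v_7(den) = 0; compare against these criteria.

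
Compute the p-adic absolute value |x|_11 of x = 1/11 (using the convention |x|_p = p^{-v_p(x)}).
|1/11|_11 = 11

Step 1 — compute v_11(x) by factoring powers of 11 out of the numerator and denominator: v_11(1/11) = -1. Step 2 — apply |x|_p = p^{-v_p(x)} = 11^{1} = 11.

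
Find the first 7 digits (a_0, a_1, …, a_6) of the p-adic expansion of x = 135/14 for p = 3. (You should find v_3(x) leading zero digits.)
(a_0, …, a_6) = (0, 0, 0, 1, 0, 1, 2)

v_3(135/14) = 3, so a_0 = ... = a_2 = 0. Factor out: x = 3^3 · u with u = 5/14 a unit in ℤ_3. Expand u iteratively via a_{v+i} = u_i mod 3, u_{i+1} = (u_i − a_{v+i})/3:
  u_0 = 5/14;  a_3 = 1;  u_1 = (u_0 − 1)/3 = -3/14
  u_1 = -3/14;  a_4 = 0;  u_2 = (u_1 − 0)/3 = -1/14
  u_2 = -1/14;  a_5 = 1;  u_3 = (u_2 − 1)/3 = -5/14
  u_3 = -5/14;  a_6 = 2;  u_4 = (u_3 − 2)/3 = -11/14
Digits: (0, 0, 0, 1, 0, 1, 2).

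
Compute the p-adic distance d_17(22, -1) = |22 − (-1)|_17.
d_17(22, -1) = 1

Step 1 — x − y = 22 − (-1) = 23. Step 2 — v_17(23) = 0 (factor: 23 = (17^0 · 23); the sign does not affect v_p). Step 3 — |x − y|_17 = 17^{0} = 1.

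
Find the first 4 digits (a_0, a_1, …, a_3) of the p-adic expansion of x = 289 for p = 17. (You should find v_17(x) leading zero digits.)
(a_0, …, a_3) = (0, 0, 1, 0)

v_17(289) = 2, so a_0 = ... = a_1 = 0. Factor out: x = 17^2 · u with u = 1 a unit in ℤ_17. Expand u iteratively via a_{v+i} = u_i mod 17, u_{i+1} = (u_i − a_{v+i})/17:
  u_0 = 1;  a_2 = 1;  u_1 = (u_0 − 1)/17 = 0
  u_1 = 0;  a_3 = 0;  u_2 = (u_1 − 0)/17 = 0
Digits: (0, 0, 1, 0).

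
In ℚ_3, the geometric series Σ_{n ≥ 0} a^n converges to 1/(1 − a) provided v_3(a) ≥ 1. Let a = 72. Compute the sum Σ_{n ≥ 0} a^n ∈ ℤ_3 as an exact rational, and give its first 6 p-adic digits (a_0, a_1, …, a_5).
Σ a^n = 1/(1 − a) = -1/71;  first 6 digits = (1, 0, 2, 2, 1, 0)

v_3(a) = 2 ≥ 1, so the series converges in ℤ_3 to 1/(1 − a) = 1/(1 − 72) = -1/71. Expand this rational in ℤ_3: compute digits iteratively via d_i = x_i mod 3, x_{i+1} = (x_i − d_i)/3. The first 6 digits are (1, 0, 2, 2, 1, 0).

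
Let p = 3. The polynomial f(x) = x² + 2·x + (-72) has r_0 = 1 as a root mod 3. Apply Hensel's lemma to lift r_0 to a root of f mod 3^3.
r_2 = 16 (mod 27)

Hensel: r_{i+1} = r_i − f(r_i)·(f′(r_i))^{-1} mod 3^{i+2}, f′(x) = 2x + 2. Iterate:
  r_0 = 1 (mod 3)
  r_1 = 7 (mod 9)
  r_2 = 16 (mod 27)
Final: r = 16 satisfies f(r) ≡ 0 mod 3^3.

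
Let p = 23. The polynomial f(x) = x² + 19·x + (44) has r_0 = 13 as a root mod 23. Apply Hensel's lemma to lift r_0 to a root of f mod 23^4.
r_3 = 87229 (mod 279841)

Hensel: r_{i+1} = r_i − f(r_i)·(f′(r_i))^{-1} mod 23^{i+2}, f′(x) = 2x + 19. Iterate:
  r_0 = 13 (mod 23)
  r_1 = 473 (mod 529)
  r_2 = 2060 (mod 12167)
  r_3 = 87229 (mod 279841)
Final: r = 87229 satisfies f(r) ≡ 0 mod 23^4.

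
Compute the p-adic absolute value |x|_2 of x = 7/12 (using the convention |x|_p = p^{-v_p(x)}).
|7/12|_2 = 4

Step 1 — compute v_2(x) by factoring powers of 2 out of the numerator and denominator: v_2(7/12) = -2. Step 2 — apply |x|_p = p^{-v_p(x)} = 2^{2} = 4.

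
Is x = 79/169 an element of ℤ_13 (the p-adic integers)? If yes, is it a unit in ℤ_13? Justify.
x ∉ ℤ_13 (v_13(x) = -2 < 0)

ℤ_13 = {x ∈ ℚ_13 : v_13(x) ≥ 0} and ℤ_13^× = {x ∈ ℤ_13 : v_13(x) = 0}. Here v_13(79/169) = v_13(num) − v_13(den) = -2; compare against these criteria.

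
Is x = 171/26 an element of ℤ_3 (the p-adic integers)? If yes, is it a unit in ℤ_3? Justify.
x ∈ ℤ_3 but not a unit; v_3(x) = 2 > 0

ℤ_3 = {x ∈ ℚ_3 : v_3(x) ≥ 0} and ℤ_3^× = {x ∈ ℤ_3 : v_3(x) = 0}. Here v_3(171/26) = v_3(num) − v_3(den) = 2; compare against these criteria.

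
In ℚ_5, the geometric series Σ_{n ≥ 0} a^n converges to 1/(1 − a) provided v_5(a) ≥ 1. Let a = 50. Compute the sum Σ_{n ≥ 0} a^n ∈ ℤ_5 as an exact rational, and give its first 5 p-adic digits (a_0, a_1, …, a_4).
Σ a^n = 1/(1 − a) = -1/49;  first 5 digits = (1, 0, 2, 0, 4)

v_5(a) = 2 ≥ 1, so the series converges in ℤ_5 to 1/(1 − a) = 1/(1 − 50) = -1/49. Expand this rational in ℤ_5: compute digits iteratively via d_i = x_i mod 5, x_{i+1} = (x_i − d_i)/5. The first 5 digits are (1, 0, 2, 0, 4).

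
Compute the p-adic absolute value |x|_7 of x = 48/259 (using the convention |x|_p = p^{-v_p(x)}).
|48/259|_7 = 7

Step 1 — compute v_7(x) by factoring powers of 7 out of the numerator and denominator: v_7(48/259) = -1. Step 2 — apply |x|_p = p^{-v_p(x)} = 7^{1} = 7.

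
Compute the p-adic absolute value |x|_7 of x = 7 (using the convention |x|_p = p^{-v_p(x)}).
|7|_7 = 1/7

Step 1 — compute v_7(x) by factoring powers of 7 out of the numerator and denominator: v_7(7) = 1. Step 2 — apply |x|_p = p^{-v_p(x)} = 7^{-1} = 1/7.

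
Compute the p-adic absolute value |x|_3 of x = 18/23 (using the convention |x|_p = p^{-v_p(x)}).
|18/23|_3 = 1/9

Step 1 — compute v_3(x) by factoring powers of 3 out of the numerator and denominator: v_3(18/23) = 2. Step 2 — apply |x|_p = p^{-v_p(x)} = 3^{-2} = 1/9.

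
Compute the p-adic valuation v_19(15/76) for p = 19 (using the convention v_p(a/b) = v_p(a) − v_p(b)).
v_19(15/76) = -1

Factor powers of 19 from the numerator and denominator of the reduced fraction: 15 = 19^0 · 15 and 76 = 19^1 · 4. Apply v_p(a/b) = v_p(a) − v_p(b): v_19(15/76) = 0 − 1 = -1.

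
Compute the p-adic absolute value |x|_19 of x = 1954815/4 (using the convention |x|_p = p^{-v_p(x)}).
|1954815/4|_19 = 1/130321

Step 1 — compute v_19(x) by factoring powers of 19 out of the numerator and denominator: v_19(1954815/4) = 4. Step 2 — apply |x|_p = p^{-v_p(x)} = 19^{-4} = 1/130321.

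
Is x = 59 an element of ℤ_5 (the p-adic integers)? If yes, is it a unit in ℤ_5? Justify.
x ∈ ℤ_5^× (unit); v_5(x) = 0

ℤ_5 = {x ∈ ℚ_5 : v_5(x) ≥ 0} and ℤ_5^× = {x ∈ ℤ_5 : v_5(x) = 0}. Here v_5(59) = v_5(num) − v_5(den) = 0; compare against these criteria.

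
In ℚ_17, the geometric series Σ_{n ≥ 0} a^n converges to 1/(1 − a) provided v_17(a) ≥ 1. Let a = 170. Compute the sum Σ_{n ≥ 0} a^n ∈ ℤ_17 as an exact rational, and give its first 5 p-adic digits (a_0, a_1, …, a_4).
Σ a^n = 1/(1 − a) = -1/169;  first 5 digits = (1, 10, 15, 2, 12)

v_17(a) = 1 ≥ 1, so the series converges in ℤ_17 to 1/(1 − a) = 1/(1 − 170) = -1/169. Expand this rational in ℤ_17: compute digits iteratively via d_i = x_i mod 17, x_{i+1} = (x_i − d_i)/17. The first 5 digits are (1, 10, 15, 2, 12).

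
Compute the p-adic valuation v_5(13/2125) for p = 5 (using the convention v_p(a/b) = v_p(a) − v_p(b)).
v_5(13/2125) = -3

Factor powers of 5 from the numerator and denominator of the reduced fraction: 13 = 5^0 · 13 and 2125 = 5^3 · 17. Apply v_p(a/b) = v_p(a) − v_p(b): v_5(13/2125) = 0 − 3 = -3.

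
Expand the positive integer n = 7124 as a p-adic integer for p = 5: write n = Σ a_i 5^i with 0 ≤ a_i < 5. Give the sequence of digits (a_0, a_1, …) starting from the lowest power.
(a_0, a_1, …) = (4, 4, 4, 1, 1, 2)

Repeated division by 5 gives the digits low-to-high: 7124 = 4 + 4·5^1 + 4·5^2 + 1·5^3 + 1·5^4 + 2·5^5. Digit sequence: (4, 4, 4, 1, 1, 2).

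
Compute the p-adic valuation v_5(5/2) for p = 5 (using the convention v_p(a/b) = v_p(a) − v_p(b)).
v_5(5/2) = 1

Factor powers of 5 from the numerator and denominator of the reduced fraction: 5 = 5^1 · 1 and 2 = 5^0 · 2. Apply v_p(a/b) = v_p(a) − v_p(b): v_5(5/2) = 1 − 0 = 1.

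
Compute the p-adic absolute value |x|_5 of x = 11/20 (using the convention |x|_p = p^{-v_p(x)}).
|11/20|_5 = 5

Step 1 — compute v_5(x) by factoring powers of 5 out of the numerator and denominator: v_5(11/20) = -1. Step 2 — apply |x|_p = p^{-v_p(x)} = 5^{1} = 5.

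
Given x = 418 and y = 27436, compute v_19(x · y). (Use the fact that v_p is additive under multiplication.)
v_19(11468248) = 4

v_p(x) = 1 (factor: 418 = 19^1 · 22); v_p(y) = 3 (factor: 27436 = 19^3 · 4). Additivity: v_p(xy) = v_p(x) + v_p(y) = 1 + 3 = 4. (Direct check: xy = 11468248 = 19^4 · (88).)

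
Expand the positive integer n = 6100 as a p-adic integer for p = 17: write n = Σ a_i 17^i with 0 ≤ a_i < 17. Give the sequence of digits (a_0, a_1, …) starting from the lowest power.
(a_0, a_1, …) = (14, 1, 4, 1)

Repeated division by 17 gives the digits low-to-high: 6100 = 14 + 1·17^1 + 4·17^2 + 1·17^3. Digit sequence: (14, 1, 4, 1).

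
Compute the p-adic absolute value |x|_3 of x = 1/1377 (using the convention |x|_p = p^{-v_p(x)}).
|1/1377|_3 = 81

Step 1 — compute v_3(x) by factoring powers of 3 out of the numerator and denominator: v_3(1/1377) = -4. Step 2 — apply |x|_p = p^{-v_p(x)} = 3^{4} = 81.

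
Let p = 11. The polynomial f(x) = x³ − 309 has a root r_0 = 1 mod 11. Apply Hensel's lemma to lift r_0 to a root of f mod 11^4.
r_3 = 13817 (mod 14641)

Hensel: r_{i+1} = r_i − f(r_i)/f′(r_i) mod 11^{i+2}, where f′(x) = 3x². Iterate:
  r_0 = 1 (mod 11)
  r_1 = 23 (mod 121)
  r_2 = 507 (mod 1331)
  r_3 = 13817 (mod 14641)
Final: r = 13817 with f(r) ≡ 0 mod 11^4.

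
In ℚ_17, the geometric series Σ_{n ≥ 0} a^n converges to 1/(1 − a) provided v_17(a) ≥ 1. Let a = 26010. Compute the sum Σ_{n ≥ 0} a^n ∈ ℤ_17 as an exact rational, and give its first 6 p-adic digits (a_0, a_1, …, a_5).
Σ a^n = 1/(1 − a) = -1/26009;  first 6 digits = (1, 0, 5, 5, 8, 0)

v_17(a) = 2 ≥ 1, so the series converges in ℤ_17 to 1/(1 − a) = 1/(1 − 26010) = -1/26009. Expand this rational in ℤ_17: compute digits iteratively via d_i = x_i mod 17, x_{i+1} = (x_i − d_i)/17. The first 6 digits are (1, 0, 5, 5, 8, 0).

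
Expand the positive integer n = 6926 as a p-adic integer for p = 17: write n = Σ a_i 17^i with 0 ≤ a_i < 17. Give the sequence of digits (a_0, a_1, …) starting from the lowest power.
(a_0, a_1, …) = (7, 16, 6, 1)

Repeated division by 17 gives the digits low-to-high: 6926 = 7 + 16·17^1 + 6·17^2 + 1·17^3. Digit sequence: (7, 16, 6, 1).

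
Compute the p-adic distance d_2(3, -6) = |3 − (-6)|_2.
d_2(3, -6) = 1

Step 1 — x − y = 3 − (-6) = 9. Step 2 — v_2(9) = 0 (factor: 9 = (2^0 · 9); the sign does not affect v_p). Step 3 — |x − y|_2 = 2^{0} = 1.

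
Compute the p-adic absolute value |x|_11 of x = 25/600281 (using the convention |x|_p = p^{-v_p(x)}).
|25/600281|_11 = 14641

Step 1 — compute v_11(x) by factoring powers of 11 out of the numerator and denominator: v_11(25/600281) = -4. Step 2 — apply |x|_p = p^{-v_p(x)} = 11^{4} = 14641.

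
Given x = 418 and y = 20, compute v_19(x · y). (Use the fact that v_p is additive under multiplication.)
v_19(8360) = 1

v_p(x) = 1 (factor: 418 = 19^1 · 22); v_p(y) = 0 (factor: 20 = 19^0 · 20). Additivity: v_p(xy) = v_p(x) + v_p(y) = 1 + 0 = 1. (Direct check: xy = 8360 = 19^1 · (440).)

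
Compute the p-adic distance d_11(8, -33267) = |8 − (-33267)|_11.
d_11(8, -33267) = 1/1331

Step 1 — x − y = 8 − (-33267) = 33275. Step 2 — v_11(33275) = 3 (factor: 33275 = (11^3 · 25); the sign does not affect v_p). Step 3 — |x − y|_11 = 11^{-3} = 1/1331.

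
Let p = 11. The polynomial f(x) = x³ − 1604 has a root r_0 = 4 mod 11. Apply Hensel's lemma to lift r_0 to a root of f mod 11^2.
r_1 = 26 (mod 121)

Hensel: r_{i+1} = r_i − f(r_i)/f′(r_i) mod 11^{i+2}, where f′(x) = 3x². Iterate:
  r_0 = 4 (mod 11)
  r_1 = 26 (mod 121)
Final: r = 26 with f(r) ≡ 0 mod 11^2.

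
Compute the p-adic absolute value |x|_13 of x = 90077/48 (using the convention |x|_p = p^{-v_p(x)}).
|90077/48|_13 = 1/2197

Step 1 — compute v_13(x) by factoring powers of 13 out of the numerator and denominator: v_13(90077/48) = 3. Step 2 — apply |x|_p = p^{-v_p(x)} = 13^{-3} = 1/2197.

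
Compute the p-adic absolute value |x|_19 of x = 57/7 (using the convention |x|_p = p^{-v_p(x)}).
|57/7|_19 = 1/19

Step 1 — compute v_19(x) by factoring powers of 19 out of the numerator and denominator: v_19(57/7) = 1. Step 2 — apply |x|_p = p^{-v_p(x)} = 19^{-1} = 1/19.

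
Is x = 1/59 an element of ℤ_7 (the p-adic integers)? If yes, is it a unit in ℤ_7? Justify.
x ∈ ℤ_7^× (unit); v_7(x) = 0

ℤ_7 = {x ∈ ℚ_7 : v_7(x) ≥ 0} and ℤ_7^× = {x ∈ ℤ_7 : v_7(x) = 0}. Here v_7(1/59) = v_7(num) − v_7(den) = 0; compare against these criteria.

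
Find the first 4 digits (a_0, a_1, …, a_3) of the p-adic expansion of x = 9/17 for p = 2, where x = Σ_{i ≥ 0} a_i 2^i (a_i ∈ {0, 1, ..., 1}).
(a_0, …, a_3) = (1, 0, 0, 1)

v_2(9/17) = 0 (numerator and denominator both coprime to 2), so x ∈ ℤ_2^×. Compute digits iteratively via a_i = x_i mod 2, x_{i+1} = (x_i − a_i)/2, with x_0 = x:
  x_0 = 9/17;  a_0 = 1;  x_1 = (x_0 − 1)/2 = -4/17
  x_1 = -4/17;  a_1 = 0;  x_2 = (x_1 − 0)/2 = -2/17
  x_2 = -2/17;  a_2 = 0;  x_3 = (x_2 − 0)/2 = -1/17
  x_3 = -1/17;  a_3 = 1;  x_4 = (x_3 − 1)/2 = -9/17
Digits: (1, 0, 0, 1).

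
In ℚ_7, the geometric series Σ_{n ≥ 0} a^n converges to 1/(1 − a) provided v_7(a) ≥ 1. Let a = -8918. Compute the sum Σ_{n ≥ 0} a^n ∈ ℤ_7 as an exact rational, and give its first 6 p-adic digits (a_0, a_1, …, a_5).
Σ a^n = 1/(1 − a) = 1/8919;  first 6 digits = (1, 0, 0, 2, 3, 6)

v_7(a) = 3 ≥ 1, so the series converges in ℤ_7 to 1/(1 − a) = 1/(1 − (-8918)) = 1/8919. Expand this rational in ℤ_7: compute digits iteratively via d_i = x_i mod 7, x_{i+1} = (x_i − d_i)/7. The first 6 digits are (1, 0, 0, 2, 3, 6).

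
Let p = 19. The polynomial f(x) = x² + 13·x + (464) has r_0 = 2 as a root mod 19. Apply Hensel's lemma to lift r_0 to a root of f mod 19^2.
r_1 = 249 (mod 361)

Hensel: r_{i+1} = r_i − f(r_i)·(f′(r_i))^{-1} mod 19^{i+2}, f′(x) = 2x + 13. Iterate:
  r_0 = 2 (mod 19)
  r_1 = 249 (mod 361)
Final: r = 249 satisfies f(r) ≡ 0 mod 19^2.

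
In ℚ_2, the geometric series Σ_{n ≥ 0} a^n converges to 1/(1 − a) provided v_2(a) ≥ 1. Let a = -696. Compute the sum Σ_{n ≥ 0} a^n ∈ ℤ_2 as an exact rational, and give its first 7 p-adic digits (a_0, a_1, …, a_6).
Σ a^n = 1/(1 − a) = 1/697;  first 7 digits = (1, 0, 0, 1, 0, 0, 0)

v_2(a) = 3 ≥ 1, so the series converges in ℤ_2 to 1/(1 − a) = 1/(1 − (-696)) = 1/697. Expand this rational in ℤ_2: compute digits iteratively via d_i = x_i mod 2, x_{i+1} = (x_i − d_i)/2. The first 7 digits are (1, 0, 0, 1, 0, 0, 0).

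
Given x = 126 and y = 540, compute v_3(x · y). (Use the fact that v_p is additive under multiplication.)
v_3(68040) = 5

v_p(x) = 2 (factor: 126 = 3^2 · 14); v_p(y) = 3 (factor: 540 = 3^3 · 20). Additivity: v_p(xy) = v_p(x) + v_p(y) = 2 + 3 = 5. (Direct check: xy = 68040 = 3^5 · (280).)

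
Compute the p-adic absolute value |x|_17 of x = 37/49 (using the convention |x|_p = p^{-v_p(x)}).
|37/49|_17 = 1

Step 1 — compute v_17(x) by factoring powers of 17 out of the numerator and denominator: v_17(37/49) = 0. Step 2 — apply |x|_p = p^{-v_p(x)} = 17^{0} = 1.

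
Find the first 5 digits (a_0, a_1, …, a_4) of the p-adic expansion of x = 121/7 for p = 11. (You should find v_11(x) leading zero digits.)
(a_0, …, a_4) = (0, 0, 8, 4, 9)

v_11(121/7) = 2, so a_0 = ... = a_1 = 0. Factor out: x = 11^2 · u with u = 1/7 a unit in ℤ_11. Expand u iteratively via a_{v+i} = u_i mod 11, u_{i+1} = (u_i − a_{v+i})/11:
  u_0 = 1/7;  a_2 = 8;  u_1 = (u_0 − 8)/11 = -5/7
  u_1 = -5/7;  a_3 = 4;  u_2 = (u_1 − 4)/11 = -3/7
  u_2 = -3/7;  a_4 = 9;  u_3 = (u_2 − 9)/11 = -6/7
Digits: (0, 0, 8, 4, 9).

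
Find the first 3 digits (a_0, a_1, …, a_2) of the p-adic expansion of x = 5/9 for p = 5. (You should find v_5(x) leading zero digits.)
(a_0, …, a_2) = (0, 4, 2)

v_5(5/9) = 1, so a_0 = ... = a_0 = 0. Factor out: x = 5^1 · u with u = 1/9 a unit in ℤ_5. Expand u iteratively via a_{v+i} = u_i mod 5, u_{i+1} = (u_i − a_{v+i})/5:
  u_0 = 1/9;  a_1 = 4;  u_1 = (u_0 − 4)/5 = -7/9
  u_1 = -7/9;  a_2 = 2;  u_2 = (u_1 − 2)/5 = -5/9
Digits: (0, 4, 2).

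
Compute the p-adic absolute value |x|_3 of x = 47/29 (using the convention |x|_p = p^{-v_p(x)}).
|47/29|_3 = 1

Step 1 — compute v_3(x) by factoring powers of 3 out of the numerator and denominator: v_3(47/29) = 0. Step 2 — apply |x|_p = p^{-v_p(x)} = 3^{0} = 1.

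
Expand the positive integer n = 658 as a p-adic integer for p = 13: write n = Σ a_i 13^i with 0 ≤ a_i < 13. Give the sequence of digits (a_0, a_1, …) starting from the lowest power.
(a_0, a_1, …) = (8, 11, 3)

Repeated division by 13 gives the digits low-to-high: 658 = 8 + 11·13^1 + 3·13^2. Digit sequence: (8, 11, 3).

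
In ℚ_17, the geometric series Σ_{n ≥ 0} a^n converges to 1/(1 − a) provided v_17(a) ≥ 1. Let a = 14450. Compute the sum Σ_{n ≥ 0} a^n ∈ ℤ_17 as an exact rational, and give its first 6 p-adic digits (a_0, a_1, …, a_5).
Σ a^n = 1/(1 − a) = -1/14449;  first 6 digits = (1, 0, 16, 2, 1, 11)

v_17(a) = 2 ≥ 1, so the series converges in ℤ_17 to 1/(1 − a) = 1/(1 − 14450) = -1/14449. Expand this rational in ℤ_17: compute digits iteratively via d_i = x_i mod 17, x_{i+1} = (x_i − d_i)/17. The first 6 digits are (1, 0, 16, 2, 1, 11).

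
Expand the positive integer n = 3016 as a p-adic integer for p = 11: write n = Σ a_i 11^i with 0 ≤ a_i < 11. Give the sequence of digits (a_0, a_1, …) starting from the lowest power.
(a_0, a_1, …) = (2, 10, 2, 2)

Repeated division by 11 gives the digits low-to-high: 3016 = 2 + 10·11^1 + 2·11^2 + 2·11^3. Digit sequence: (2, 10, 2, 2).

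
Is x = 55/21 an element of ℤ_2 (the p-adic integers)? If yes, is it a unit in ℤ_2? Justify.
x ∈ ℤ_2^× (unit); v_2(x) = 0

ℤ_2 = {x ∈ ℚ_2 : v_2(x) ≥ 0} and ℤ_2^× = {x ∈ ℤ_2 : v_2(x) = 0}. Here v_2(55/21) = v_2(num) − v_2(den) = 0; compare against these criteria.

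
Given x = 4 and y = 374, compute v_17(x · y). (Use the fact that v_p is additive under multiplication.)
v_17(1496) = 1

v_p(x) = 0 (factor: 4 = 17^0 · 4); v_p(y) = 1 (factor: 374 = 17^1 · 22). Additivity: v_p(xy) = v_p(x) + v_p(y) = 0 + 1 = 1. (Direct check: xy = 1496 = 17^1 · (88).)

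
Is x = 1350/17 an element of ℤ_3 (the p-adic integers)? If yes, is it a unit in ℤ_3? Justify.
x ∈ ℤ_3 but not a unit; v_3(x) = 3 > 0

ℤ_3 = {x ∈ ℚ_3 : v_3(x) ≥ 0} and ℤ_3^× = {x ∈ ℤ_3 : v_3(x) = 0}. Here v_3(1350/17) = v_3(num) − v_3(den) = 3; compare against these criteria.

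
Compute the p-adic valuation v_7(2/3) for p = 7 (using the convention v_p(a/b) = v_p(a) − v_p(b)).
v_7(2/3) = 0

Factor powers of 7 from the numerator and denominator of the reduced fraction: 2 = 7^0 · 2 and 3 = 7^0 · 3. Apply v_p(a/b) = v_p(a) − v_p(b): v_7(2/3) = 0 − 0 = 0.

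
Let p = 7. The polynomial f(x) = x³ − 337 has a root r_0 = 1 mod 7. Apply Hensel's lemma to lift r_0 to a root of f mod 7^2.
r_1 = 15 (mod 49)

Hensel: r_{i+1} = r_i − f(r_i)/f′(r_i) mod 7^{i+2}, where f′(x) = 3x². Iterate:
  r_0 = 1 (mod 7)
  r_1 = 15 (mod 49)
Final: r = 15 with f(r) ≡ 0 mod 7^2.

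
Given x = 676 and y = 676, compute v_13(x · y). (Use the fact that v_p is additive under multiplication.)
v_13(456976) = 4

v_p(x) = 2 (factor: 676 = 13^2 · 4); v_p(y) = 2 (factor: 676 = 13^2 · 4). Additivity: v_p(xy) = v_p(x) + v_p(y) = 2 + 2 = 4. (Direct check: xy = 456976 = 13^4 · (16).)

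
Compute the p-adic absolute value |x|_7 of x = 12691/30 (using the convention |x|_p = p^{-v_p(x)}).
|12691/30|_7 = 1/343

Step 1 — compute v_7(x) by factoring powers of 7 out of the numerator and denominator: v_7(12691/30) = 3. Step 2 — apply |x|_p = p^{-v_p(x)} = 7^{-3} = 1/343.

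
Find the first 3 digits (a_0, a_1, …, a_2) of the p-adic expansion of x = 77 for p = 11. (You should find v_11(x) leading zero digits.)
(a_0, …, a_2) = (0, 7, 0)

v_11(77) = 1, so a_0 = ... = a_0 = 0. Factor out: x = 11^1 · u with u = 7 a unit in ℤ_11. Expand u iteratively via a_{v+i} = u_i mod 11, u_{i+1} = (u_i − a_{v+i})/11:
  u_0 = 7;  a_1 = 7;  u_1 = (u_0 − 7)/11 = 0
  u_1 = 0;  a_2 = 0;  u_2 = (u_1 − 0)/11 = 0
Digits: (0, 7, 0).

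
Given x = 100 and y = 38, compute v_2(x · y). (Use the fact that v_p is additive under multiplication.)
v_2(3800) = 3

v_p(x) = 2 (factor: 100 = 2^2 · 25); v_p(y) = 1 (factor: 38 = 2^1 · 19). Additivity: v_p(xy) = v_p(x) + v_p(y) = 2 + 1 = 3. (Direct check: xy = 3800 = 2^3 · (475).)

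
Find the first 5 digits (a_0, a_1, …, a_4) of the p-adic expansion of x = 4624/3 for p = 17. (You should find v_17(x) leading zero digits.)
(a_0, …, a_4) = (0, 0, 11, 11, 5)

v_17(4624/3) = 2, so a_0 = ... = a_1 = 0. Factor out: x = 17^2 · u with u = 16/3 a unit in ℤ_17. Expand u iteratively via a_{v+i} = u_i mod 17, u_{i+1} = (u_i − a_{v+i})/17:
  u_0 = 16/3;  a_2 = 11;  u_1 = (u_0 − 11)/17 = -1/3
  u_1 = -1/3;  a_3 = 11;  u_2 = (u_1 − 11)/17 = -2/3
  u_2 = -2/3;  a_4 = 5;  u_3 = (u_2 − 5)/17 = -1/3
Digits: (0, 0, 11, 11, 5).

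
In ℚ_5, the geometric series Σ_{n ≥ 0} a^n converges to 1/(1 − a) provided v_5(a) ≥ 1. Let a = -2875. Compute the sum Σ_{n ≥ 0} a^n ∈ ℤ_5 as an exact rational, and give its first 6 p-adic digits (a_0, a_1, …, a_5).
Σ a^n = 1/(1 − a) = 1/2876;  first 6 digits = (1, 0, 0, 2, 0, 4)

v_5(a) = 3 ≥ 1, so the series converges in ℤ_5 to 1/(1 − a) = 1/(1 − (-2875)) = 1/2876. Expand this rational in ℤ_5: compute digits iteratively via d_i = x_i mod 5, x_{i+1} = (x_i − d_i)/5. The first 6 digits are (1, 0, 0, 2, 0, 4).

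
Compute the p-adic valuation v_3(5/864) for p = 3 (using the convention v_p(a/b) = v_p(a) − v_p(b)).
v_3(5/864) = -3

Factor powers of 3 from the numerator and denominator of the reduced fraction: 5 = 3^0 · 5 and 864 = 3^3 · 32. Apply v_p(a/b) = v_p(a) − v_p(b): v_3(5/864) = 0 − 3 = -3.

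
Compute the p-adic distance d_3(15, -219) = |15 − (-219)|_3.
d_3(15, -219) = 1/9

Step 1 — x − y = 15 − (-219) = 234. Step 2 — v_3(234) = 2 (factor: 234 = (3^2 · 26); the sign does not affect v_p). Step 3 — |x − y|_3 = 3^{-2} = 1/9.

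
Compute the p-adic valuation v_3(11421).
v_3(11421) = 5

v_3(n) is the largest exponent k such that 3^k divides n. Factor out: 11421 = 3^5 · 47. (Sign doesn't affect v_p.) So v_3(11421) = 5.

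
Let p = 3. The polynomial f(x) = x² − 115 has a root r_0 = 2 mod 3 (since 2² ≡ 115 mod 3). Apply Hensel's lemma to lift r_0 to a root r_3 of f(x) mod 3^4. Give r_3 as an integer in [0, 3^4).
r_3 = 14 (mod 81)

Hensel's recurrence: r_{i+1} = r_i − f(r_i)·(f′(r_i))^{-1} mod 3^{i+2}, with f′(x) = 2x. Iterate:
  r_0 = 2 (mod 3)
  r_1 = 5 (mod 9)
  r_2 = 14 (mod 27)
  r_3 = 14 (mod 81)
Final: r_3 = 14, and one checks f(r_3) ≡ 0 mod 3^4.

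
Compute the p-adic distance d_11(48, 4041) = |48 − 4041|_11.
d_11(48, 4041) = 1/1331

Step 1 — x − y = 48 − 4041 = -3993. Step 2 — v_11(-3993) = 3 (factor: -3993 = −(11^3 · 3); the sign does not affect v_p). Step 3 — |x − y|_11 = 11^{-3} = 1/1331.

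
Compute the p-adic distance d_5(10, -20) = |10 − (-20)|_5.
d_5(10, -20) = 1/5

Step 1 — x − y = 10 − (-20) = 30. Step 2 — v_5(30) = 1 (factor: 30 = (5^1 · 6); the sign does not affect v_p). Step 3 — |x − y|_5 = 5^{-1} = 1/5.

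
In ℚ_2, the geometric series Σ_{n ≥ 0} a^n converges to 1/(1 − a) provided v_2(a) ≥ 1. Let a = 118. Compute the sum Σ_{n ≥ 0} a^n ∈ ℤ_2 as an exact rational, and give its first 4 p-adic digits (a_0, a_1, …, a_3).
Σ a^n = 1/(1 − a) = -1/117;  first 4 digits = (1, 1, 0, 0)

v_2(a) = 1 ≥ 1, so the series converges in ℤ_2 to 1/(1 − a) = 1/(1 − 118) = -1/117. Expand this rational in ℤ_2: compute digits iteratively via d_i = x_i mod 2, x_{i+1} = (x_i − d_i)/2. The first 4 digits are (1, 1, 0, 0).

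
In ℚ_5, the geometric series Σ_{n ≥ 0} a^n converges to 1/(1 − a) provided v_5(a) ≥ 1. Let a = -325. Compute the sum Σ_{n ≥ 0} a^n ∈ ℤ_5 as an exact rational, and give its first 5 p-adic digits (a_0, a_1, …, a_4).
Σ a^n = 1/(1 − a) = 1/326;  first 5 digits = (1, 0, 2, 2, 3)

v_5(a) = 2 ≥ 1, so the series converges in ℤ_5 to 1/(1 − a) = 1/(1 − (-325)) = 1/326. Expand this rational in ℤ_5: compute digits iteratively via d_i = x_i mod 5, x_{i+1} = (x_i − d_i)/5. The first 5 digits are (1, 0, 2, 2, 3).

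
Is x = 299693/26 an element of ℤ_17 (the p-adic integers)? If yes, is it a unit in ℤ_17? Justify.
x ∈ ℤ_17 but not a unit; v_17(x) = 3 > 0

ℤ_17 = {x ∈ ℚ_17 : v_17(x) ≥ 0} and ℤ_17^× = {x ∈ ℤ_17 : v_17(x) = 0}. Here v_17(299693/26) = v_17(num) − v_17(den) = 3; compare against these criteria.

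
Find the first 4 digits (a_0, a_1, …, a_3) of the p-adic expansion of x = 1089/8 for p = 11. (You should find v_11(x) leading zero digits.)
(a_0, …, a_3) = (0, 0, 8, 9)

v_11(1089/8) = 2, so a_0 = ... = a_1 = 0. Factor out: x = 11^2 · u with u = 9/8 a unit in ℤ_11. Expand u iteratively via a_{v+i} = u_i mod 11, u_{i+1} = (u_i − a_{v+i})/11:
  u_0 = 9/8;  a_2 = 8;  u_1 = (u_0 − 8)/11 = -5/8
  u_1 = -5/8;  a_3 = 9;  u_2 = (u_1 − 9)/11 = -7/8
Digits: (0, 0, 8, 9).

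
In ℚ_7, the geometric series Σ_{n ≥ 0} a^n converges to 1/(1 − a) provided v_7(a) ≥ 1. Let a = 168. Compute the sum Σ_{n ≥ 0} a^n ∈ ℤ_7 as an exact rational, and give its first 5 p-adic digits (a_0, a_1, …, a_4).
Σ a^n = 1/(1 − a) = -1/167;  first 5 digits = (1, 3, 5, 4, 2)

v_7(a) = 1 ≥ 1, so the series converges in ℤ_7 to 1/(1 − a) = 1/(1 − 168) = -1/167. Expand this rational in ℤ_7: compute digits iteratively via d_i = x_i mod 7, x_{i+1} = (x_i − d_i)/7. The first 5 digits are (1, 3, 5, 4, 2).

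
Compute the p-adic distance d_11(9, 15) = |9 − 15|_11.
d_11(9, 15) = 1

Step 1 — x − y = 9 − 15 = -6. Step 2 — v_11(-6) = 0 (factor: -6 = −(11^0 · 6); the sign does not affect v_p). Step 3 — |x − y|_11 = 11^{0} = 1.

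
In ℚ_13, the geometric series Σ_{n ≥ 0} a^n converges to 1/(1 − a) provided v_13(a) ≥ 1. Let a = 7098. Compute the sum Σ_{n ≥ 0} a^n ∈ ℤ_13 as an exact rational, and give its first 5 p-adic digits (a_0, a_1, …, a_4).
Σ a^n = 1/(1 − a) = -1/7097;  first 5 digits = (1, 0, 3, 3, 9)

v_13(a) = 2 ≥ 1, so the series converges in ℤ_13 to 1/(1 − a) = 1/(1 − 7098) = -1/7097. Expand this rational in ℤ_13: compute digits iteratively via d_i = x_i mod 13, x_{i+1} = (x_i − d_i)/13. The first 5 digits are (1, 0, 3, 3, 9).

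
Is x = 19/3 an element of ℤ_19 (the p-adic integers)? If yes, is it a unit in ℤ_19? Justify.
x ∈ ℤ_19 but not a unit; v_19(x) = 1 > 0

ℤ_19 = {x ∈ ℚ_19 : v_19(x) ≥ 0} and ℤ_19^× = {x ∈ ℤ_19 : v_19(x) = 0}. Here v_19(19/3) = v_19(num) − v_19(den) = 1; compare against these criteria.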